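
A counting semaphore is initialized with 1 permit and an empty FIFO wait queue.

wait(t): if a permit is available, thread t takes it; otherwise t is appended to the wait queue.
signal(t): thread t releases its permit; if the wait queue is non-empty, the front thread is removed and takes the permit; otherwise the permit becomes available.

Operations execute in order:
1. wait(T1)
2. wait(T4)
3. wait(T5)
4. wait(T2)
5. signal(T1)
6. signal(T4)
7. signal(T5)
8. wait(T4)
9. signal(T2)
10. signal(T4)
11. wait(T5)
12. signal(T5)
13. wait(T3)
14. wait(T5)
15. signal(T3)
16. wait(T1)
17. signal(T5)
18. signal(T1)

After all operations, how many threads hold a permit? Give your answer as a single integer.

Answer: 0

Derivation:
Step 1: wait(T1) -> count=0 queue=[] holders={T1}
Step 2: wait(T4) -> count=0 queue=[T4] holders={T1}
Step 3: wait(T5) -> count=0 queue=[T4,T5] holders={T1}
Step 4: wait(T2) -> count=0 queue=[T4,T5,T2] holders={T1}
Step 5: signal(T1) -> count=0 queue=[T5,T2] holders={T4}
Step 6: signal(T4) -> count=0 queue=[T2] holders={T5}
Step 7: signal(T5) -> count=0 queue=[] holders={T2}
Step 8: wait(T4) -> count=0 queue=[T4] holders={T2}
Step 9: signal(T2) -> count=0 queue=[] holders={T4}
Step 10: signal(T4) -> count=1 queue=[] holders={none}
Step 11: wait(T5) -> count=0 queue=[] holders={T5}
Step 12: signal(T5) -> count=1 queue=[] holders={none}
Step 13: wait(T3) -> count=0 queue=[] holders={T3}
Step 14: wait(T5) -> count=0 queue=[T5] holders={T3}
Step 15: signal(T3) -> count=0 queue=[] holders={T5}
Step 16: wait(T1) -> count=0 queue=[T1] holders={T5}
Step 17: signal(T5) -> count=0 queue=[] holders={T1}
Step 18: signal(T1) -> count=1 queue=[] holders={none}
Final holders: {none} -> 0 thread(s)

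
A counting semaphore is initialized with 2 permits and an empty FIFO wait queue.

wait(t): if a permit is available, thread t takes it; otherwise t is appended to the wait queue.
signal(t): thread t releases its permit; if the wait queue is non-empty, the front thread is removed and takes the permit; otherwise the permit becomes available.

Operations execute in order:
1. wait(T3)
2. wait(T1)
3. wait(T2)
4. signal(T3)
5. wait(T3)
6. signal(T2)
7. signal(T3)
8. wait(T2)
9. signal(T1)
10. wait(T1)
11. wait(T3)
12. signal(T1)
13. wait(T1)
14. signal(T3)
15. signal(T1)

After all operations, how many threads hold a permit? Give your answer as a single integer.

Answer: 1

Derivation:
Step 1: wait(T3) -> count=1 queue=[] holders={T3}
Step 2: wait(T1) -> count=0 queue=[] holders={T1,T3}
Step 3: wait(T2) -> count=0 queue=[T2] holders={T1,T3}
Step 4: signal(T3) -> count=0 queue=[] holders={T1,T2}
Step 5: wait(T3) -> count=0 queue=[T3] holders={T1,T2}
Step 6: signal(T2) -> count=0 queue=[] holders={T1,T3}
Step 7: signal(T3) -> count=1 queue=[] holders={T1}
Step 8: wait(T2) -> count=0 queue=[] holders={T1,T2}
Step 9: signal(T1) -> count=1 queue=[] holders={T2}
Step 10: wait(T1) -> count=0 queue=[] holders={T1,T2}
Step 11: wait(T3) -> count=0 queue=[T3] holders={T1,T2}
Step 12: signal(T1) -> count=0 queue=[] holders={T2,T3}
Step 13: wait(T1) -> count=0 queue=[T1] holders={T2,T3}
Step 14: signal(T3) -> count=0 queue=[] holders={T1,T2}
Step 15: signal(T1) -> count=1 queue=[] holders={T2}
Final holders: {T2} -> 1 thread(s)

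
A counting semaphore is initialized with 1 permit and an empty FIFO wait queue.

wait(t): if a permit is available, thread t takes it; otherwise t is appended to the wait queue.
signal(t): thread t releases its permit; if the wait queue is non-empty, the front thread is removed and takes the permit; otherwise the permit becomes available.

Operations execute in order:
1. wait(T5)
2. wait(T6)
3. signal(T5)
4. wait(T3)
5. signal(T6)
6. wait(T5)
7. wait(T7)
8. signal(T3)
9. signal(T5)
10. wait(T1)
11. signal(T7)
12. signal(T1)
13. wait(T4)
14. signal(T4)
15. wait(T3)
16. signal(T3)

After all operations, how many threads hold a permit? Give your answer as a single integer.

Step 1: wait(T5) -> count=0 queue=[] holders={T5}
Step 2: wait(T6) -> count=0 queue=[T6] holders={T5}
Step 3: signal(T5) -> count=0 queue=[] holders={T6}
Step 4: wait(T3) -> count=0 queue=[T3] holders={T6}
Step 5: signal(T6) -> count=0 queue=[] holders={T3}
Step 6: wait(T5) -> count=0 queue=[T5] holders={T3}
Step 7: wait(T7) -> count=0 queue=[T5,T7] holders={T3}
Step 8: signal(T3) -> count=0 queue=[T7] holders={T5}
Step 9: signal(T5) -> count=0 queue=[] holders={T7}
Step 10: wait(T1) -> count=0 queue=[T1] holders={T7}
Step 11: signal(T7) -> count=0 queue=[] holders={T1}
Step 12: signal(T1) -> count=1 queue=[] holders={none}
Step 13: wait(T4) -> count=0 queue=[] holders={T4}
Step 14: signal(T4) -> count=1 queue=[] holders={none}
Step 15: wait(T3) -> count=0 queue=[] holders={T3}
Step 16: signal(T3) -> count=1 queue=[] holders={none}
Final holders: {none} -> 0 thread(s)

Answer: 0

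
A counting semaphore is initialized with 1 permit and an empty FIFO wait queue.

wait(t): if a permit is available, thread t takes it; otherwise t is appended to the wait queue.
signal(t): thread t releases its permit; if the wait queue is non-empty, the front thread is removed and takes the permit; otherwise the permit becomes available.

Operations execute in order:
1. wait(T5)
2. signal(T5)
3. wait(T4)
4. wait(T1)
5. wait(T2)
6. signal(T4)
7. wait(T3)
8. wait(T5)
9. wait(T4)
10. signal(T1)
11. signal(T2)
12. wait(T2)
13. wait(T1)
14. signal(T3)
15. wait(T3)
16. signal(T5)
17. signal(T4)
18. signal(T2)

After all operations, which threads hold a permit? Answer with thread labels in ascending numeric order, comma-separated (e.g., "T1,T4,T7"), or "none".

Answer: T1

Derivation:
Step 1: wait(T5) -> count=0 queue=[] holders={T5}
Step 2: signal(T5) -> count=1 queue=[] holders={none}
Step 3: wait(T4) -> count=0 queue=[] holders={T4}
Step 4: wait(T1) -> count=0 queue=[T1] holders={T4}
Step 5: wait(T2) -> count=0 queue=[T1,T2] holders={T4}
Step 6: signal(T4) -> count=0 queue=[T2] holders={T1}
Step 7: wait(T3) -> count=0 queue=[T2,T3] holders={T1}
Step 8: wait(T5) -> count=0 queue=[T2,T3,T5] holders={T1}
Step 9: wait(T4) -> count=0 queue=[T2,T3,T5,T4] holders={T1}
Step 10: signal(T1) -> count=0 queue=[T3,T5,T4] holders={T2}
Step 11: signal(T2) -> count=0 queue=[T5,T4] holders={T3}
Step 12: wait(T2) -> count=0 queue=[T5,T4,T2] holders={T3}
Step 13: wait(T1) -> count=0 queue=[T5,T4,T2,T1] holders={T3}
Step 14: signal(T3) -> count=0 queue=[T4,T2,T1] holders={T5}
Step 15: wait(T3) -> count=0 queue=[T4,T2,T1,T3] holders={T5}
Step 16: signal(T5) -> count=0 queue=[T2,T1,T3] holders={T4}
Step 17: signal(T4) -> count=0 queue=[T1,T3] holders={T2}
Step 18: signal(T2) -> count=0 queue=[T3] holders={T1}
Final holders: T1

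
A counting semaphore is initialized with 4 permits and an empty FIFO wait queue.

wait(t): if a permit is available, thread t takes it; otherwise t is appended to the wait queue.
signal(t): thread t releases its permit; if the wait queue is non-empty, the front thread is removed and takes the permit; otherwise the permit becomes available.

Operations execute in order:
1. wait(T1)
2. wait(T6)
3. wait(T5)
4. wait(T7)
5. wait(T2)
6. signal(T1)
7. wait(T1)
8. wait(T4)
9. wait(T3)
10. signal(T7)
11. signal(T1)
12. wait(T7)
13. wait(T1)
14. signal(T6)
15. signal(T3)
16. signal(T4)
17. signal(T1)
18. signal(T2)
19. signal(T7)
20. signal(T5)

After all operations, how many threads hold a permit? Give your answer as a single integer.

Step 1: wait(T1) -> count=3 queue=[] holders={T1}
Step 2: wait(T6) -> count=2 queue=[] holders={T1,T6}
Step 3: wait(T5) -> count=1 queue=[] holders={T1,T5,T6}
Step 4: wait(T7) -> count=0 queue=[] holders={T1,T5,T6,T7}
Step 5: wait(T2) -> count=0 queue=[T2] holders={T1,T5,T6,T7}
Step 6: signal(T1) -> count=0 queue=[] holders={T2,T5,T6,T7}
Step 7: wait(T1) -> count=0 queue=[T1] holders={T2,T5,T6,T7}
Step 8: wait(T4) -> count=0 queue=[T1,T4] holders={T2,T5,T6,T7}
Step 9: wait(T3) -> count=0 queue=[T1,T4,T3] holders={T2,T5,T6,T7}
Step 10: signal(T7) -> count=0 queue=[T4,T3] holders={T1,T2,T5,T6}
Step 11: signal(T1) -> count=0 queue=[T3] holders={T2,T4,T5,T6}
Step 12: wait(T7) -> count=0 queue=[T3,T7] holders={T2,T4,T5,T6}
Step 13: wait(T1) -> count=0 queue=[T3,T7,T1] holders={T2,T4,T5,T6}
Step 14: signal(T6) -> count=0 queue=[T7,T1] holders={T2,T3,T4,T5}
Step 15: signal(T3) -> count=0 queue=[T1] holders={T2,T4,T5,T7}
Step 16: signal(T4) -> count=0 queue=[] holders={T1,T2,T5,T7}
Step 17: signal(T1) -> count=1 queue=[] holders={T2,T5,T7}
Step 18: signal(T2) -> count=2 queue=[] holders={T5,T7}
Step 19: signal(T7) -> count=3 queue=[] holders={T5}
Step 20: signal(T5) -> count=4 queue=[] holders={none}
Final holders: {none} -> 0 thread(s)

Answer: 0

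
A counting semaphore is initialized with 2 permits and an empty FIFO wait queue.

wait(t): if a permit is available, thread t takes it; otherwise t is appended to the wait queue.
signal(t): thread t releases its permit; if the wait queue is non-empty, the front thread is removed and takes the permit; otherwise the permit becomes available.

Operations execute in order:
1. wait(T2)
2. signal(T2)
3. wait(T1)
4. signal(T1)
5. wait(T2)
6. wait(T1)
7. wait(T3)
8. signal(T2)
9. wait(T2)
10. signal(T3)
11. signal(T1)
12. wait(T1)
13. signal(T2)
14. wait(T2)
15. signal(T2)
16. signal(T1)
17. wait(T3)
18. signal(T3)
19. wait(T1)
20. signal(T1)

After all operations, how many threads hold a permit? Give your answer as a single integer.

Answer: 0

Derivation:
Step 1: wait(T2) -> count=1 queue=[] holders={T2}
Step 2: signal(T2) -> count=2 queue=[] holders={none}
Step 3: wait(T1) -> count=1 queue=[] holders={T1}
Step 4: signal(T1) -> count=2 queue=[] holders={none}
Step 5: wait(T2) -> count=1 queue=[] holders={T2}
Step 6: wait(T1) -> count=0 queue=[] holders={T1,T2}
Step 7: wait(T3) -> count=0 queue=[T3] holders={T1,T2}
Step 8: signal(T2) -> count=0 queue=[] holders={T1,T3}
Step 9: wait(T2) -> count=0 queue=[T2] holders={T1,T3}
Step 10: signal(T3) -> count=0 queue=[] holders={T1,T2}
Step 11: signal(T1) -> count=1 queue=[] holders={T2}
Step 12: wait(T1) -> count=0 queue=[] holders={T1,T2}
Step 13: signal(T2) -> count=1 queue=[] holders={T1}
Step 14: wait(T2) -> count=0 queue=[] holders={T1,T2}
Step 15: signal(T2) -> count=1 queue=[] holders={T1}
Step 16: signal(T1) -> count=2 queue=[] holders={none}
Step 17: wait(T3) -> count=1 queue=[] holders={T3}
Step 18: signal(T3) -> count=2 queue=[] holders={none}
Step 19: wait(T1) -> count=1 queue=[] holders={T1}
Step 20: signal(T1) -> count=2 queue=[] holders={none}
Final holders: {none} -> 0 thread(s)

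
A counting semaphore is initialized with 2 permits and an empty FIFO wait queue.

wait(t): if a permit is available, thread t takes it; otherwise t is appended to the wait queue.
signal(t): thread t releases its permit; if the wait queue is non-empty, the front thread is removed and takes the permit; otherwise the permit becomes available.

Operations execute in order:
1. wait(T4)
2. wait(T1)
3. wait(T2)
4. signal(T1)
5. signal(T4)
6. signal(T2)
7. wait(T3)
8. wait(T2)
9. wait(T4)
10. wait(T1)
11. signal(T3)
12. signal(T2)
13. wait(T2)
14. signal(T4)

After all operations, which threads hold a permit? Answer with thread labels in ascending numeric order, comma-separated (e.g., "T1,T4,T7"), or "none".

Answer: T1,T2

Derivation:
Step 1: wait(T4) -> count=1 queue=[] holders={T4}
Step 2: wait(T1) -> count=0 queue=[] holders={T1,T4}
Step 3: wait(T2) -> count=0 queue=[T2] holders={T1,T4}
Step 4: signal(T1) -> count=0 queue=[] holders={T2,T4}
Step 5: signal(T4) -> count=1 queue=[] holders={T2}
Step 6: signal(T2) -> count=2 queue=[] holders={none}
Step 7: wait(T3) -> count=1 queue=[] holders={T3}
Step 8: wait(T2) -> count=0 queue=[] holders={T2,T3}
Step 9: wait(T4) -> count=0 queue=[T4] holders={T2,T3}
Step 10: wait(T1) -> count=0 queue=[T4,T1] holders={T2,T3}
Step 11: signal(T3) -> count=0 queue=[T1] holders={T2,T4}
Step 12: signal(T2) -> count=0 queue=[] holders={T1,T4}
Step 13: wait(T2) -> count=0 queue=[T2] holders={T1,T4}
Step 14: signal(T4) -> count=0 queue=[] holders={T1,T2}
Final holders: T1,T2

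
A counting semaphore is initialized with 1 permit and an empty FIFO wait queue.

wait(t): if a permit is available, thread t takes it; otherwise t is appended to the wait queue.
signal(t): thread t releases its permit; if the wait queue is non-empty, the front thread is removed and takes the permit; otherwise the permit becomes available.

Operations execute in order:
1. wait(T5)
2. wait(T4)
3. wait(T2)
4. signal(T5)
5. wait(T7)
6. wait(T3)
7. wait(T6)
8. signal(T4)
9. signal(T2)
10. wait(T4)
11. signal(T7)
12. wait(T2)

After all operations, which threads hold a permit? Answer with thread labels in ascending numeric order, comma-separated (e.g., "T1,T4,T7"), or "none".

Answer: T3

Derivation:
Step 1: wait(T5) -> count=0 queue=[] holders={T5}
Step 2: wait(T4) -> count=0 queue=[T4] holders={T5}
Step 3: wait(T2) -> count=0 queue=[T4,T2] holders={T5}
Step 4: signal(T5) -> count=0 queue=[T2] holders={T4}
Step 5: wait(T7) -> count=0 queue=[T2,T7] holders={T4}
Step 6: wait(T3) -> count=0 queue=[T2,T7,T3] holders={T4}
Step 7: wait(T6) -> count=0 queue=[T2,T7,T3,T6] holders={T4}
Step 8: signal(T4) -> count=0 queue=[T7,T3,T6] holders={T2}
Step 9: signal(T2) -> count=0 queue=[T3,T6] holders={T7}
Step 10: wait(T4) -> count=0 queue=[T3,T6,T4] holders={T7}
Step 11: signal(T7) -> count=0 queue=[T6,T4] holders={T3}
Step 12: wait(T2) -> count=0 queue=[T6,T4,T2] holders={T3}
Final holders: T3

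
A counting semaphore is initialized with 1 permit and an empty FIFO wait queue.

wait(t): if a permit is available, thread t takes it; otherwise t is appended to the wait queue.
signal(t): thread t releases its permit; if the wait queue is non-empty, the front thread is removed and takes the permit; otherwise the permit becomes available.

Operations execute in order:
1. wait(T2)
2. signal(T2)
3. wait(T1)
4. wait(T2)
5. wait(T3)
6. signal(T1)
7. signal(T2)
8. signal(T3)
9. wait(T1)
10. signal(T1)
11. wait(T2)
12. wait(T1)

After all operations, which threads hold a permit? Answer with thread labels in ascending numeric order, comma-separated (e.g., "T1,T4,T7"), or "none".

Answer: T2

Derivation:
Step 1: wait(T2) -> count=0 queue=[] holders={T2}
Step 2: signal(T2) -> count=1 queue=[] holders={none}
Step 3: wait(T1) -> count=0 queue=[] holders={T1}
Step 4: wait(T2) -> count=0 queue=[T2] holders={T1}
Step 5: wait(T3) -> count=0 queue=[T2,T3] holders={T1}
Step 6: signal(T1) -> count=0 queue=[T3] holders={T2}
Step 7: signal(T2) -> count=0 queue=[] holders={T3}
Step 8: signal(T3) -> count=1 queue=[] holders={none}
Step 9: wait(T1) -> count=0 queue=[] holders={T1}
Step 10: signal(T1) -> count=1 queue=[] holders={none}
Step 11: wait(T2) -> count=0 queue=[] holders={T2}
Step 12: wait(T1) -> count=0 queue=[T1] holders={T2}
Final holders: T2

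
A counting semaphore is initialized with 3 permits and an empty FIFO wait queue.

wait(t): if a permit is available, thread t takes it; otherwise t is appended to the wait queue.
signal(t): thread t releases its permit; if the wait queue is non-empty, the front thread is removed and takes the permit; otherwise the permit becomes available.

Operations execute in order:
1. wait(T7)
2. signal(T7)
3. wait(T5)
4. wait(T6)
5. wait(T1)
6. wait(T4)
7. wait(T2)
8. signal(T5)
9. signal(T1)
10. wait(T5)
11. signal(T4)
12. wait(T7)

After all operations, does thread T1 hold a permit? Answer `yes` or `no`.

Step 1: wait(T7) -> count=2 queue=[] holders={T7}
Step 2: signal(T7) -> count=3 queue=[] holders={none}
Step 3: wait(T5) -> count=2 queue=[] holders={T5}
Step 4: wait(T6) -> count=1 queue=[] holders={T5,T6}
Step 5: wait(T1) -> count=0 queue=[] holders={T1,T5,T6}
Step 6: wait(T4) -> count=0 queue=[T4] holders={T1,T5,T6}
Step 7: wait(T2) -> count=0 queue=[T4,T2] holders={T1,T5,T6}
Step 8: signal(T5) -> count=0 queue=[T2] holders={T1,T4,T6}
Step 9: signal(T1) -> count=0 queue=[] holders={T2,T4,T6}
Step 10: wait(T5) -> count=0 queue=[T5] holders={T2,T4,T6}
Step 11: signal(T4) -> count=0 queue=[] holders={T2,T5,T6}
Step 12: wait(T7) -> count=0 queue=[T7] holders={T2,T5,T6}
Final holders: {T2,T5,T6} -> T1 not in holders

Answer: no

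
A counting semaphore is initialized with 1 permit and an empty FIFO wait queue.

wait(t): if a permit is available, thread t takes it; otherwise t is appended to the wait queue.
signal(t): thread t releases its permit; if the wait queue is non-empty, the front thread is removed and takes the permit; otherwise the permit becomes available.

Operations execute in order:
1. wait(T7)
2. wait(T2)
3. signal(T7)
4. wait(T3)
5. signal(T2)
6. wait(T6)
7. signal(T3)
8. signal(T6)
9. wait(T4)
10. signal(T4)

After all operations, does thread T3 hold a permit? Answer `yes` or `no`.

Answer: no

Derivation:
Step 1: wait(T7) -> count=0 queue=[] holders={T7}
Step 2: wait(T2) -> count=0 queue=[T2] holders={T7}
Step 3: signal(T7) -> count=0 queue=[] holders={T2}
Step 4: wait(T3) -> count=0 queue=[T3] holders={T2}
Step 5: signal(T2) -> count=0 queue=[] holders={T3}
Step 6: wait(T6) -> count=0 queue=[T6] holders={T3}
Step 7: signal(T3) -> count=0 queue=[] holders={T6}
Step 8: signal(T6) -> count=1 queue=[] holders={none}
Step 9: wait(T4) -> count=0 queue=[] holders={T4}
Step 10: signal(T4) -> count=1 queue=[] holders={none}
Final holders: {none} -> T3 not in holders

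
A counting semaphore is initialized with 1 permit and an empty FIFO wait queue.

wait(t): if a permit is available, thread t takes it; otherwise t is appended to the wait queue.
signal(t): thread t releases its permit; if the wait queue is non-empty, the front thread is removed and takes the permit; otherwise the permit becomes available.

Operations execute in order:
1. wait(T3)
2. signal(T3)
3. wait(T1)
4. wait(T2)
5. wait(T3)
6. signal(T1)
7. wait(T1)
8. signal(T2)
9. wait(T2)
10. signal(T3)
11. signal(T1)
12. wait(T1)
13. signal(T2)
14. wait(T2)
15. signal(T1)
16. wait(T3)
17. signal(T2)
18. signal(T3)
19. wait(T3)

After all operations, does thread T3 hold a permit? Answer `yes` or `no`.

Step 1: wait(T3) -> count=0 queue=[] holders={T3}
Step 2: signal(T3) -> count=1 queue=[] holders={none}
Step 3: wait(T1) -> count=0 queue=[] holders={T1}
Step 4: wait(T2) -> count=0 queue=[T2] holders={T1}
Step 5: wait(T3) -> count=0 queue=[T2,T3] holders={T1}
Step 6: signal(T1) -> count=0 queue=[T3] holders={T2}
Step 7: wait(T1) -> count=0 queue=[T3,T1] holders={T2}
Step 8: signal(T2) -> count=0 queue=[T1] holders={T3}
Step 9: wait(T2) -> count=0 queue=[T1,T2] holders={T3}
Step 10: signal(T3) -> count=0 queue=[T2] holders={T1}
Step 11: signal(T1) -> count=0 queue=[] holders={T2}
Step 12: wait(T1) -> count=0 queue=[T1] holders={T2}
Step 13: signal(T2) -> count=0 queue=[] holders={T1}
Step 14: wait(T2) -> count=0 queue=[T2] holders={T1}
Step 15: signal(T1) -> count=0 queue=[] holders={T2}
Step 16: wait(T3) -> count=0 queue=[T3] holders={T2}
Step 17: signal(T2) -> count=0 queue=[] holders={T3}
Step 18: signal(T3) -> count=1 queue=[] holders={none}
Step 19: wait(T3) -> count=0 queue=[] holders={T3}
Final holders: {T3} -> T3 in holders

Answer: yes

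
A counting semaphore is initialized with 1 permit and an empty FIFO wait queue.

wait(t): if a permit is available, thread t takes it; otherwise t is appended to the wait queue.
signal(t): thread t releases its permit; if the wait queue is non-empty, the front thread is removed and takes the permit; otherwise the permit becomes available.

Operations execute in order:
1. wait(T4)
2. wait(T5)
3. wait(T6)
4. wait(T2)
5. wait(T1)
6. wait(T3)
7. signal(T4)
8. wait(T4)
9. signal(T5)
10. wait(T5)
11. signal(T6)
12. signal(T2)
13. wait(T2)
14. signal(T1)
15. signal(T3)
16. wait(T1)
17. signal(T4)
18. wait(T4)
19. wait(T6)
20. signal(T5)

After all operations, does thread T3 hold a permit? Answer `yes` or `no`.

Step 1: wait(T4) -> count=0 queue=[] holders={T4}
Step 2: wait(T5) -> count=0 queue=[T5] holders={T4}
Step 3: wait(T6) -> count=0 queue=[T5,T6] holders={T4}
Step 4: wait(T2) -> count=0 queue=[T5,T6,T2] holders={T4}
Step 5: wait(T1) -> count=0 queue=[T5,T6,T2,T1] holders={T4}
Step 6: wait(T3) -> count=0 queue=[T5,T6,T2,T1,T3] holders={T4}
Step 7: signal(T4) -> count=0 queue=[T6,T2,T1,T3] holders={T5}
Step 8: wait(T4) -> count=0 queue=[T6,T2,T1,T3,T4] holders={T5}
Step 9: signal(T5) -> count=0 queue=[T2,T1,T3,T4] holders={T6}
Step 10: wait(T5) -> count=0 queue=[T2,T1,T3,T4,T5] holders={T6}
Step 11: signal(T6) -> count=0 queue=[T1,T3,T4,T5] holders={T2}
Step 12: signal(T2) -> count=0 queue=[T3,T4,T5] holders={T1}
Step 13: wait(T2) -> count=0 queue=[T3,T4,T5,T2] holders={T1}
Step 14: signal(T1) -> count=0 queue=[T4,T5,T2] holders={T3}
Step 15: signal(T3) -> count=0 queue=[T5,T2] holders={T4}
Step 16: wait(T1) -> count=0 queue=[T5,T2,T1] holders={T4}
Step 17: signal(T4) -> count=0 queue=[T2,T1] holders={T5}
Step 18: wait(T4) -> count=0 queue=[T2,T1,T4] holders={T5}
Step 19: wait(T6) -> count=0 queue=[T2,T1,T4,T6] holders={T5}
Step 20: signal(T5) -> count=0 queue=[T1,T4,T6] holders={T2}
Final holders: {T2} -> T3 not in holders

Answer: no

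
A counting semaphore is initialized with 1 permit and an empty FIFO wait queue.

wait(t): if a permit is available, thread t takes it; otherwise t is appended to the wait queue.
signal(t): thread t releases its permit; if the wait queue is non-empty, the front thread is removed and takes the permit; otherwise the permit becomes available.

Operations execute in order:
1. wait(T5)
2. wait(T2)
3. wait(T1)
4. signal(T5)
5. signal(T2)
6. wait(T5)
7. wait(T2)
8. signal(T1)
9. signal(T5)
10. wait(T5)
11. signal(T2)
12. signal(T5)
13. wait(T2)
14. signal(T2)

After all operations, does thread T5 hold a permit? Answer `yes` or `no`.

Step 1: wait(T5) -> count=0 queue=[] holders={T5}
Step 2: wait(T2) -> count=0 queue=[T2] holders={T5}
Step 3: wait(T1) -> count=0 queue=[T2,T1] holders={T5}
Step 4: signal(T5) -> count=0 queue=[T1] holders={T2}
Step 5: signal(T2) -> count=0 queue=[] holders={T1}
Step 6: wait(T5) -> count=0 queue=[T5] holders={T1}
Step 7: wait(T2) -> count=0 queue=[T5,T2] holders={T1}
Step 8: signal(T1) -> count=0 queue=[T2] holders={T5}
Step 9: signal(T5) -> count=0 queue=[] holders={T2}
Step 10: wait(T5) -> count=0 queue=[T5] holders={T2}
Step 11: signal(T2) -> count=0 queue=[] holders={T5}
Step 12: signal(T5) -> count=1 queue=[] holders={none}
Step 13: wait(T2) -> count=0 queue=[] holders={T2}
Step 14: signal(T2) -> count=1 queue=[] holders={none}
Final holders: {none} -> T5 not in holders

Answer: no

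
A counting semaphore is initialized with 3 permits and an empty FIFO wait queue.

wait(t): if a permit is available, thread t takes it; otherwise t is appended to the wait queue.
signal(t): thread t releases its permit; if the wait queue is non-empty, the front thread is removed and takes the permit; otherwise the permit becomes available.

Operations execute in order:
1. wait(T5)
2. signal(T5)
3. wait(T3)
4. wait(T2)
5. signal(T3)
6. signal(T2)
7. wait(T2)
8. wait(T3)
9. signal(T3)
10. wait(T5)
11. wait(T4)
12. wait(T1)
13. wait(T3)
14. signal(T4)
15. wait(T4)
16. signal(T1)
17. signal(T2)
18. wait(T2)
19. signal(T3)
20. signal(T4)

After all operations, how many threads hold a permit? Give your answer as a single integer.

Step 1: wait(T5) -> count=2 queue=[] holders={T5}
Step 2: signal(T5) -> count=3 queue=[] holders={none}
Step 3: wait(T3) -> count=2 queue=[] holders={T3}
Step 4: wait(T2) -> count=1 queue=[] holders={T2,T3}
Step 5: signal(T3) -> count=2 queue=[] holders={T2}
Step 6: signal(T2) -> count=3 queue=[] holders={none}
Step 7: wait(T2) -> count=2 queue=[] holders={T2}
Step 8: wait(T3) -> count=1 queue=[] holders={T2,T3}
Step 9: signal(T3) -> count=2 queue=[] holders={T2}
Step 10: wait(T5) -> count=1 queue=[] holders={T2,T5}
Step 11: wait(T4) -> count=0 queue=[] holders={T2,T4,T5}
Step 12: wait(T1) -> count=0 queue=[T1] holders={T2,T4,T5}
Step 13: wait(T3) -> count=0 queue=[T1,T3] holders={T2,T4,T5}
Step 14: signal(T4) -> count=0 queue=[T3] holders={T1,T2,T5}
Step 15: wait(T4) -> count=0 queue=[T3,T4] holders={T1,T2,T5}
Step 16: signal(T1) -> count=0 queue=[T4] holders={T2,T3,T5}
Step 17: signal(T2) -> count=0 queue=[] holders={T3,T4,T5}
Step 18: wait(T2) -> count=0 queue=[T2] holders={T3,T4,T5}
Step 19: signal(T3) -> count=0 queue=[] holders={T2,T4,T5}
Step 20: signal(T4) -> count=1 queue=[] holders={T2,T5}
Final holders: {T2,T5} -> 2 thread(s)

Answer: 2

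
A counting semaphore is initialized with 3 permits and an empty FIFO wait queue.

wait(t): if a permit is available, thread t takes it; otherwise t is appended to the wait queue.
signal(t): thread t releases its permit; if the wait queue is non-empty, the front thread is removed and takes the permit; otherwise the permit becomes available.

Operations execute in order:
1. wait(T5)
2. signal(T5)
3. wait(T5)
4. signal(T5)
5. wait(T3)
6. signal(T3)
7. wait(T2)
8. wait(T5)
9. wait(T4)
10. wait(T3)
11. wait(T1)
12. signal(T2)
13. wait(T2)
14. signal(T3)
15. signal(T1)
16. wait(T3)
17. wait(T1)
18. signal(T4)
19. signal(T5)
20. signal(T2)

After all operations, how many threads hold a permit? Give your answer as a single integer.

Answer: 2

Derivation:
Step 1: wait(T5) -> count=2 queue=[] holders={T5}
Step 2: signal(T5) -> count=3 queue=[] holders={none}
Step 3: wait(T5) -> count=2 queue=[] holders={T5}
Step 4: signal(T5) -> count=3 queue=[] holders={none}
Step 5: wait(T3) -> count=2 queue=[] holders={T3}
Step 6: signal(T3) -> count=3 queue=[] holders={none}
Step 7: wait(T2) -> count=2 queue=[] holders={T2}
Step 8: wait(T5) -> count=1 queue=[] holders={T2,T5}
Step 9: wait(T4) -> count=0 queue=[] holders={T2,T4,T5}
Step 10: wait(T3) -> count=0 queue=[T3] holders={T2,T4,T5}
Step 11: wait(T1) -> count=0 queue=[T3,T1] holders={T2,T4,T5}
Step 12: signal(T2) -> count=0 queue=[T1] holders={T3,T4,T5}
Step 13: wait(T2) -> count=0 queue=[T1,T2] holders={T3,T4,T5}
Step 14: signal(T3) -> count=0 queue=[T2] holders={T1,T4,T5}
Step 15: signal(T1) -> count=0 queue=[] holders={T2,T4,T5}
Step 16: wait(T3) -> count=0 queue=[T3] holders={T2,T4,T5}
Step 17: wait(T1) -> count=0 queue=[T3,T1] holders={T2,T4,T5}
Step 18: signal(T4) -> count=0 queue=[T1] holders={T2,T3,T5}
Step 19: signal(T5) -> count=0 queue=[] holders={T1,T2,T3}
Step 20: signal(T2) -> count=1 queue=[] holders={T1,T3}
Final holders: {T1,T3} -> 2 thread(s)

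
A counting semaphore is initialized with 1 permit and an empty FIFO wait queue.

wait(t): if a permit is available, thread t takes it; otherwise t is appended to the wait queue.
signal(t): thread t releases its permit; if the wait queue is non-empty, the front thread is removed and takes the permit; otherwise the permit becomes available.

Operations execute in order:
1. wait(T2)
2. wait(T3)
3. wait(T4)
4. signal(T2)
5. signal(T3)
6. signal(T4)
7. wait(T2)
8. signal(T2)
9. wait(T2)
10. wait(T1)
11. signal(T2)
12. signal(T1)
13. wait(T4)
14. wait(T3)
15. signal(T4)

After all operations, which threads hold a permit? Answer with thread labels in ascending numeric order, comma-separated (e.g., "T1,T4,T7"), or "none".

Answer: T3

Derivation:
Step 1: wait(T2) -> count=0 queue=[] holders={T2}
Step 2: wait(T3) -> count=0 queue=[T3] holders={T2}
Step 3: wait(T4) -> count=0 queue=[T3,T4] holders={T2}
Step 4: signal(T2) -> count=0 queue=[T4] holders={T3}
Step 5: signal(T3) -> count=0 queue=[] holders={T4}
Step 6: signal(T4) -> count=1 queue=[] holders={none}
Step 7: wait(T2) -> count=0 queue=[] holders={T2}
Step 8: signal(T2) -> count=1 queue=[] holders={none}
Step 9: wait(T2) -> count=0 queue=[] holders={T2}
Step 10: wait(T1) -> count=0 queue=[T1] holders={T2}
Step 11: signal(T2) -> count=0 queue=[] holders={T1}
Step 12: signal(T1) -> count=1 queue=[] holders={none}
Step 13: wait(T4) -> count=0 queue=[] holders={T4}
Step 14: wait(T3) -> count=0 queue=[T3] holders={T4}
Step 15: signal(T4) -> count=0 queue=[] holders={T3}
Final holders: T3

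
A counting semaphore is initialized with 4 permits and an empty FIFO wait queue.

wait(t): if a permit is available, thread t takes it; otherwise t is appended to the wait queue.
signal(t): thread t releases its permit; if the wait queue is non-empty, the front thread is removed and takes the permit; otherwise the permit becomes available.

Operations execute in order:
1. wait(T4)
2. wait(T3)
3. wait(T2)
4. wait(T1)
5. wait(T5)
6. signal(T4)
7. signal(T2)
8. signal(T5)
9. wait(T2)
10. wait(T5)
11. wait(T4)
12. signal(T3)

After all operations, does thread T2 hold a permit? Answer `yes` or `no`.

Answer: yes

Derivation:
Step 1: wait(T4) -> count=3 queue=[] holders={T4}
Step 2: wait(T3) -> count=2 queue=[] holders={T3,T4}
Step 3: wait(T2) -> count=1 queue=[] holders={T2,T3,T4}
Step 4: wait(T1) -> count=0 queue=[] holders={T1,T2,T3,T4}
Step 5: wait(T5) -> count=0 queue=[T5] holders={T1,T2,T3,T4}
Step 6: signal(T4) -> count=0 queue=[] holders={T1,T2,T3,T5}
Step 7: signal(T2) -> count=1 queue=[] holders={T1,T3,T5}
Step 8: signal(T5) -> count=2 queue=[] holders={T1,T3}
Step 9: wait(T2) -> count=1 queue=[] holders={T1,T2,T3}
Step 10: wait(T5) -> count=0 queue=[] holders={T1,T2,T3,T5}
Step 11: wait(T4) -> count=0 queue=[T4] holders={T1,T2,T3,T5}
Step 12: signal(T3) -> count=0 queue=[] holders={T1,T2,T4,T5}
Final holders: {T1,T2,T4,T5} -> T2 in holders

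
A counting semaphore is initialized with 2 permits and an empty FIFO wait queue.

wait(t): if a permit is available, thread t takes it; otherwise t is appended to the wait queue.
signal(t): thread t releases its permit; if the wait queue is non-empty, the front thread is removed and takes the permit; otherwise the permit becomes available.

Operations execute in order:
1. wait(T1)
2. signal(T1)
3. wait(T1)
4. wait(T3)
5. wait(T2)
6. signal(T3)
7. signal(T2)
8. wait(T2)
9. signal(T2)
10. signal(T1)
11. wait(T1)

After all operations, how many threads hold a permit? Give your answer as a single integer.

Answer: 1

Derivation:
Step 1: wait(T1) -> count=1 queue=[] holders={T1}
Step 2: signal(T1) -> count=2 queue=[] holders={none}
Step 3: wait(T1) -> count=1 queue=[] holders={T1}
Step 4: wait(T3) -> count=0 queue=[] holders={T1,T3}
Step 5: wait(T2) -> count=0 queue=[T2] holders={T1,T3}
Step 6: signal(T3) -> count=0 queue=[] holders={T1,T2}
Step 7: signal(T2) -> count=1 queue=[] holders={T1}
Step 8: wait(T2) -> count=0 queue=[] holders={T1,T2}
Step 9: signal(T2) -> count=1 queue=[] holders={T1}
Step 10: signal(T1) -> count=2 queue=[] holders={none}
Step 11: wait(T1) -> count=1 queue=[] holders={T1}
Final holders: {T1} -> 1 thread(s)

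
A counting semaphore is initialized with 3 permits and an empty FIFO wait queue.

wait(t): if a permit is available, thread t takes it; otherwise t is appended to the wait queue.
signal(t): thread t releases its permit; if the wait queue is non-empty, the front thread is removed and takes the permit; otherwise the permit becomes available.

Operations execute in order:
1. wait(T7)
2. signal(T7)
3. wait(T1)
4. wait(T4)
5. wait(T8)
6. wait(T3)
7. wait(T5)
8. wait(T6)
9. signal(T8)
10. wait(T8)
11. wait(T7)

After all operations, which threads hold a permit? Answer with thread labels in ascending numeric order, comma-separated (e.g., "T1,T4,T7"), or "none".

Step 1: wait(T7) -> count=2 queue=[] holders={T7}
Step 2: signal(T7) -> count=3 queue=[] holders={none}
Step 3: wait(T1) -> count=2 queue=[] holders={T1}
Step 4: wait(T4) -> count=1 queue=[] holders={T1,T4}
Step 5: wait(T8) -> count=0 queue=[] holders={T1,T4,T8}
Step 6: wait(T3) -> count=0 queue=[T3] holders={T1,T4,T8}
Step 7: wait(T5) -> count=0 queue=[T3,T5] holders={T1,T4,T8}
Step 8: wait(T6) -> count=0 queue=[T3,T5,T6] holders={T1,T4,T8}
Step 9: signal(T8) -> count=0 queue=[T5,T6] holders={T1,T3,T4}
Step 10: wait(T8) -> count=0 queue=[T5,T6,T8] holders={T1,T3,T4}
Step 11: wait(T7) -> count=0 queue=[T5,T6,T8,T7] holders={T1,T3,T4}
Final holders: T1,T3,T4

Answer: T1,T3,T4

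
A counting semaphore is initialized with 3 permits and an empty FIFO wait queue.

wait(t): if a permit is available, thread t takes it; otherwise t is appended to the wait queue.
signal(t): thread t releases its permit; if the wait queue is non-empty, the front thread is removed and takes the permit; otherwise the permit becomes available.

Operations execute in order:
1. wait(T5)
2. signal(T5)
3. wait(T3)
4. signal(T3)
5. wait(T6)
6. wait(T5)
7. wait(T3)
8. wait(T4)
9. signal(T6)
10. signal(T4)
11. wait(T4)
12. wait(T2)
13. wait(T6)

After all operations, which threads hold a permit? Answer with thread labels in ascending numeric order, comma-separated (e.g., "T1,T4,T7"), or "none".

Answer: T3,T4,T5

Derivation:
Step 1: wait(T5) -> count=2 queue=[] holders={T5}
Step 2: signal(T5) -> count=3 queue=[] holders={none}
Step 3: wait(T3) -> count=2 queue=[] holders={T3}
Step 4: signal(T3) -> count=3 queue=[] holders={none}
Step 5: wait(T6) -> count=2 queue=[] holders={T6}
Step 6: wait(T5) -> count=1 queue=[] holders={T5,T6}
Step 7: wait(T3) -> count=0 queue=[] holders={T3,T5,T6}
Step 8: wait(T4) -> count=0 queue=[T4] holders={T3,T5,T6}
Step 9: signal(T6) -> count=0 queue=[] holders={T3,T4,T5}
Step 10: signal(T4) -> count=1 queue=[] holders={T3,T5}
Step 11: wait(T4) -> count=0 queue=[] holders={T3,T4,T5}
Step 12: wait(T2) -> count=0 queue=[T2] holders={T3,T4,T5}
Step 13: wait(T6) -> count=0 queue=[T2,T6] holders={T3,T4,T5}
Final holders: T3,T4,T5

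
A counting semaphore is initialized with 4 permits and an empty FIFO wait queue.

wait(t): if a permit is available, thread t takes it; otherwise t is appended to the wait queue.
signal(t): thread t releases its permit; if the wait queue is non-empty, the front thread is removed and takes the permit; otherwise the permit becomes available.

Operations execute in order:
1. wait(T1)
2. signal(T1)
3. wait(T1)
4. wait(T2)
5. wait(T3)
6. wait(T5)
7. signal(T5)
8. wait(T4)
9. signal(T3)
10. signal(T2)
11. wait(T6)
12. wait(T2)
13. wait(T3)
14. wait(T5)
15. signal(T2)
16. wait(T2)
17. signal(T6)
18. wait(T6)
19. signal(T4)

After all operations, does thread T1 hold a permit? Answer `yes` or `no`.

Step 1: wait(T1) -> count=3 queue=[] holders={T1}
Step 2: signal(T1) -> count=4 queue=[] holders={none}
Step 3: wait(T1) -> count=3 queue=[] holders={T1}
Step 4: wait(T2) -> count=2 queue=[] holders={T1,T2}
Step 5: wait(T3) -> count=1 queue=[] holders={T1,T2,T3}
Step 6: wait(T5) -> count=0 queue=[] holders={T1,T2,T3,T5}
Step 7: signal(T5) -> count=1 queue=[] holders={T1,T2,T3}
Step 8: wait(T4) -> count=0 queue=[] holders={T1,T2,T3,T4}
Step 9: signal(T3) -> count=1 queue=[] holders={T1,T2,T4}
Step 10: signal(T2) -> count=2 queue=[] holders={T1,T4}
Step 11: wait(T6) -> count=1 queue=[] holders={T1,T4,T6}
Step 12: wait(T2) -> count=0 queue=[] holders={T1,T2,T4,T6}
Step 13: wait(T3) -> count=0 queue=[T3] holders={T1,T2,T4,T6}
Step 14: wait(T5) -> count=0 queue=[T3,T5] holders={T1,T2,T4,T6}
Step 15: signal(T2) -> count=0 queue=[T5] holders={T1,T3,T4,T6}
Step 16: wait(T2) -> count=0 queue=[T5,T2] holders={T1,T3,T4,T6}
Step 17: signal(T6) -> count=0 queue=[T2] holders={T1,T3,T4,T5}
Step 18: wait(T6) -> count=0 queue=[T2,T6] holders={T1,T3,T4,T5}
Step 19: signal(T4) -> count=0 queue=[T6] holders={T1,T2,T3,T5}
Final holders: {T1,T2,T3,T5} -> T1 in holders

Answer: yes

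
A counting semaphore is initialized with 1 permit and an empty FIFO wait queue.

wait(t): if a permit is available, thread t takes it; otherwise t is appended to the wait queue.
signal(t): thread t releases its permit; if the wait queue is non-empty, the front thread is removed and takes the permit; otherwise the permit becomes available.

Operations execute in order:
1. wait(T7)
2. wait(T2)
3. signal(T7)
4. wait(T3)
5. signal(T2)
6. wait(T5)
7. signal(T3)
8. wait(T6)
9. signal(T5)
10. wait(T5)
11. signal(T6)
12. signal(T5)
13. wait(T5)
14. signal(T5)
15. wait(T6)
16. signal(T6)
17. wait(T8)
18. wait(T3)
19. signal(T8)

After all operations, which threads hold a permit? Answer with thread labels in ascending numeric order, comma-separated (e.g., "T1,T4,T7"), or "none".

Answer: T3

Derivation:
Step 1: wait(T7) -> count=0 queue=[] holders={T7}
Step 2: wait(T2) -> count=0 queue=[T2] holders={T7}
Step 3: signal(T7) -> count=0 queue=[] holders={T2}
Step 4: wait(T3) -> count=0 queue=[T3] holders={T2}
Step 5: signal(T2) -> count=0 queue=[] holders={T3}
Step 6: wait(T5) -> count=0 queue=[T5] holders={T3}
Step 7: signal(T3) -> count=0 queue=[] holders={T5}
Step 8: wait(T6) -> count=0 queue=[T6] holders={T5}
Step 9: signal(T5) -> count=0 queue=[] holders={T6}
Step 10: wait(T5) -> count=0 queue=[T5] holders={T6}
Step 11: signal(T6) -> count=0 queue=[] holders={T5}
Step 12: signal(T5) -> count=1 queue=[] holders={none}
Step 13: wait(T5) -> count=0 queue=[] holders={T5}
Step 14: signal(T5) -> count=1 queue=[] holders={none}
Step 15: wait(T6) -> count=0 queue=[] holders={T6}
Step 16: signal(T6) -> count=1 queue=[] holders={none}
Step 17: wait(T8) -> count=0 queue=[] holders={T8}
Step 18: wait(T3) -> count=0 queue=[T3] holders={T8}
Step 19: signal(T8) -> count=0 queue=[] holders={T3}
Final holders: T3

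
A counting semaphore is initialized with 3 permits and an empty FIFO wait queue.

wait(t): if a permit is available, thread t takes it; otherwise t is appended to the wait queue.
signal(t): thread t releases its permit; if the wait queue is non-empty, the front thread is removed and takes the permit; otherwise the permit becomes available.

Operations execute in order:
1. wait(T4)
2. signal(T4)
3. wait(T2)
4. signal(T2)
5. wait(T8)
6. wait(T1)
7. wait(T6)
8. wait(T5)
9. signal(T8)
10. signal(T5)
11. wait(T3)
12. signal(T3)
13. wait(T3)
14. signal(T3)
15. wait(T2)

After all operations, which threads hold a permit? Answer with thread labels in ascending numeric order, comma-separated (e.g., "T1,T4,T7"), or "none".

Step 1: wait(T4) -> count=2 queue=[] holders={T4}
Step 2: signal(T4) -> count=3 queue=[] holders={none}
Step 3: wait(T2) -> count=2 queue=[] holders={T2}
Step 4: signal(T2) -> count=3 queue=[] holders={none}
Step 5: wait(T8) -> count=2 queue=[] holders={T8}
Step 6: wait(T1) -> count=1 queue=[] holders={T1,T8}
Step 7: wait(T6) -> count=0 queue=[] holders={T1,T6,T8}
Step 8: wait(T5) -> count=0 queue=[T5] holders={T1,T6,T8}
Step 9: signal(T8) -> count=0 queue=[] holders={T1,T5,T6}
Step 10: signal(T5) -> count=1 queue=[] holders={T1,T6}
Step 11: wait(T3) -> count=0 queue=[] holders={T1,T3,T6}
Step 12: signal(T3) -> count=1 queue=[] holders={T1,T6}
Step 13: wait(T3) -> count=0 queue=[] holders={T1,T3,T6}
Step 14: signal(T3) -> count=1 queue=[] holders={T1,T6}
Step 15: wait(T2) -> count=0 queue=[] holders={T1,T2,T6}
Final holders: T1,T2,T6

Answer: T1,T2,T6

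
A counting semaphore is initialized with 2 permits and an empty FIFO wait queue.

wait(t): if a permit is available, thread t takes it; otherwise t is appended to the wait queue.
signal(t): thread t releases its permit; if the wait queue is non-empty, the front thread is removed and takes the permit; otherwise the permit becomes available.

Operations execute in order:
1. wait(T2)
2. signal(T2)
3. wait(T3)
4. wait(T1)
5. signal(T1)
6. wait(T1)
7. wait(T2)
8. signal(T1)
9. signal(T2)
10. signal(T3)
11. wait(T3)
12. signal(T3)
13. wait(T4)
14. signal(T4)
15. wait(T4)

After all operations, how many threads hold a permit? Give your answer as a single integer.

Step 1: wait(T2) -> count=1 queue=[] holders={T2}
Step 2: signal(T2) -> count=2 queue=[] holders={none}
Step 3: wait(T3) -> count=1 queue=[] holders={T3}
Step 4: wait(T1) -> count=0 queue=[] holders={T1,T3}
Step 5: signal(T1) -> count=1 queue=[] holders={T3}
Step 6: wait(T1) -> count=0 queue=[] holders={T1,T3}
Step 7: wait(T2) -> count=0 queue=[T2] holders={T1,T3}
Step 8: signal(T1) -> count=0 queue=[] holders={T2,T3}
Step 9: signal(T2) -> count=1 queue=[] holders={T3}
Step 10: signal(T3) -> count=2 queue=[] holders={none}
Step 11: wait(T3) -> count=1 queue=[] holders={T3}
Step 12: signal(T3) -> count=2 queue=[] holders={none}
Step 13: wait(T4) -> count=1 queue=[] holders={T4}
Step 14: signal(T4) -> count=2 queue=[] holders={none}
Step 15: wait(T4) -> count=1 queue=[] holders={T4}
Final holders: {T4} -> 1 thread(s)

Answer: 1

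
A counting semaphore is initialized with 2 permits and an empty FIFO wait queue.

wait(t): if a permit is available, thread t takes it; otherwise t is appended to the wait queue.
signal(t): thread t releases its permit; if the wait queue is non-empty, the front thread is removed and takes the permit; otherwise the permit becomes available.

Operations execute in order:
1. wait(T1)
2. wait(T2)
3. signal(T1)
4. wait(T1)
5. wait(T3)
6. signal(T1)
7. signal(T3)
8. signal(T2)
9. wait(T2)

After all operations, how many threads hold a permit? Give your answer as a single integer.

Answer: 1

Derivation:
Step 1: wait(T1) -> count=1 queue=[] holders={T1}
Step 2: wait(T2) -> count=0 queue=[] holders={T1,T2}
Step 3: signal(T1) -> count=1 queue=[] holders={T2}
Step 4: wait(T1) -> count=0 queue=[] holders={T1,T2}
Step 5: wait(T3) -> count=0 queue=[T3] holders={T1,T2}
Step 6: signal(T1) -> count=0 queue=[] holders={T2,T3}
Step 7: signal(T3) -> count=1 queue=[] holders={T2}
Step 8: signal(T2) -> count=2 queue=[] holders={none}
Step 9: wait(T2) -> count=1 queue=[] holders={T2}
Final holders: {T2} -> 1 thread(s)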